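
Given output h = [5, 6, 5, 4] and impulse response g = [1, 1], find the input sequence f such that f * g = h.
Deconvolve h=[5, 6, 5, 4] by g=[1, 1]. Since g[0]=1, solve forward: f[0] = h[0] / 1 = 5; f[1] = (h[1] - 5×1) / 1 = 1; f[2] = (h[2] - 1×1) / 1 = 4. So f = [5, 1, 4]. Check by forward convolution: h[0] = 5×1 = 5; h[1] = 5×1 + 1×1 = 6; h[2] = 1×1 + 4×1 = 5; h[3] = 4×1 = 4

[5, 1, 4]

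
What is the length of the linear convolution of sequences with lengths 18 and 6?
Linear/full convolution length: m + n - 1 = 18 + 6 - 1 = 23

23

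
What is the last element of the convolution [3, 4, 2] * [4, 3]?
Use y[k] = Σ_i a[i]·b[k-i] at k=3. y[3] = 2×3 = 6

6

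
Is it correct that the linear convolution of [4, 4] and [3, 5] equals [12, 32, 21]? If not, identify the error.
Recompute linear convolution of [4, 4] and [3, 5]: y[0] = 4×3 = 12; y[1] = 4×5 + 4×3 = 32; y[2] = 4×5 = 20 → [12, 32, 20]. Compare to given [12, 32, 21]: they differ at index 2: given 21, correct 20, so answer: No

No. Error at index 2: given 21, correct 20.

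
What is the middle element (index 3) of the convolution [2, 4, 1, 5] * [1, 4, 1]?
Use y[k] = Σ_i a[i]·b[k-i] at k=3. y[3] = 4×1 + 1×4 + 5×1 = 13

13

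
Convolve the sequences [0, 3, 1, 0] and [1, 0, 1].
y[0] = 0×1 = 0; y[1] = 0×0 + 3×1 = 3; y[2] = 0×1 + 3×0 + 1×1 = 1; y[3] = 3×1 + 1×0 + 0×1 = 3; y[4] = 1×1 + 0×0 = 1; y[5] = 0×1 = 0

[0, 3, 1, 3, 1, 0]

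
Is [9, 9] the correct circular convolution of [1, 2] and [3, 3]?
Recompute circular convolution of [1, 2] and [3, 3]: y[0] = 1×3 + 2×3 = 9; y[1] = 1×3 + 2×3 = 9 → [9, 9]. Given [9, 9] matches, so answer: Yes

Yes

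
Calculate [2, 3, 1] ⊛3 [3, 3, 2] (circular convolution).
Use y[k] = Σ_j u[j]·v[(k-j) mod 3]. y[0] = 2×3 + 3×2 + 1×3 = 15; y[1] = 2×3 + 3×3 + 1×2 = 17; y[2] = 2×2 + 3×3 + 1×3 = 16. Result: [15, 17, 16]

[15, 17, 16]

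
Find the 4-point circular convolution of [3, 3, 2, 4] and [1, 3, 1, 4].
Use y[k] = Σ_j u[j]·v[(k-j) mod 4]. y[0] = 3×1 + 3×4 + 2×1 + 4×3 = 29; y[1] = 3×3 + 3×1 + 2×4 + 4×1 = 24; y[2] = 3×1 + 3×3 + 2×1 + 4×4 = 30; y[3] = 3×4 + 3×1 + 2×3 + 4×1 = 25. Result: [29, 24, 30, 25]

[29, 24, 30, 25]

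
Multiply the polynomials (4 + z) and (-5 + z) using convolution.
Ascending coefficients: a = [4, 1], b = [-5, 1]. c[0] = 4×-5 = -20; c[1] = 4×1 + 1×-5 = -1; c[2] = 1×1 = 1. Result coefficients: [-20, -1, 1] → -20 - z + z^2

-20 - z + z^2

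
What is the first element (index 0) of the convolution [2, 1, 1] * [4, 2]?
Use y[k] = Σ_i a[i]·b[k-i] at k=0. y[0] = 2×4 = 8

8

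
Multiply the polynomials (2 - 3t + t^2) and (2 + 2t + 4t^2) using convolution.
Ascending coefficients: a = [2, -3, 1], b = [2, 2, 4]. c[0] = 2×2 = 4; c[1] = 2×2 + -3×2 = -2; c[2] = 2×4 + -3×2 + 1×2 = 4; c[3] = -3×4 + 1×2 = -10; c[4] = 1×4 = 4. Result coefficients: [4, -2, 4, -10, 4] → 4 - 2t + 4t^2 - 10t^3 + 4t^4

4 - 2t + 4t^2 - 10t^3 + 4t^4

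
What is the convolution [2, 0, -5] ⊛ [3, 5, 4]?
y[0] = 2×3 = 6; y[1] = 2×5 + 0×3 = 10; y[2] = 2×4 + 0×5 + -5×3 = -7; y[3] = 0×4 + -5×5 = -25; y[4] = -5×4 = -20

[6, 10, -7, -25, -20]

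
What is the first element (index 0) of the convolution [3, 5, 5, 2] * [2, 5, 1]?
Use y[k] = Σ_i a[i]·b[k-i] at k=0. y[0] = 3×2 = 6

6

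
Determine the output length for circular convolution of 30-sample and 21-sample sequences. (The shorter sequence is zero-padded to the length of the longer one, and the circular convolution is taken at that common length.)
Circular convolution (zero-padding the shorter input) has length max(m, n) = max(30, 21) = 30

30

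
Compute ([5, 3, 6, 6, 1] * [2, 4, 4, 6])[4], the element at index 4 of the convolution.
Use y[k] = Σ_i a[i]·b[k-i] at k=4. y[4] = 3×6 + 6×4 + 6×4 + 1×2 = 68

68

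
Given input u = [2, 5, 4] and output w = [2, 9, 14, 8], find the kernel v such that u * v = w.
Output length 4 = len(u) + len(v) - 1 ⇒ len(v) = 2. Solve v forward using v[k] = (w[k] - Σ_{i≥1} u[i]·v[k-i]) / u[0]: v[0] = w[0] / u[0] = 2 / 2 = 1; v[1] = (w[1] - 5×1) / u[0] = (9 - 5×1) / 2 = 2. So v = [1, 2]. Forward-check [2, 5, 4] * [1, 2]: w[0] = 2×1 = 2; w[1] = 2×2 + 5×1 = 9; w[2] = 5×2 + 4×1 = 14; w[3] = 4×2 = 8 → [2, 9, 14, 8] ✓

[1, 2]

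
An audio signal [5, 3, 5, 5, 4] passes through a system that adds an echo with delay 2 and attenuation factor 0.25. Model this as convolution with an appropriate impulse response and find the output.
Direct-path + delayed-attenuated-path model → impulse response h = [1, 0, 0.25] (1 at lag 0, 0.25 at lag 2). Output y[n] = x[n] + 0.25·x[n - 2] (with x[n] = 0 outside 0..4): y[0] = 5 + 0.25×0 = 5; y[1] = 3 + 0.25×0 = 3; y[2] = 5 + 0.25×5 = 6.25; y[3] = 5 + 0.25×3 = 5.75; y[4] = 4 + 0.25×5 = 5.25; y[5] = 0 + 0.25×5 = 1.25; y[6] = 0 + 0.25×4 = 1.0. So y = [5, 3, 6.25, 5.75, 5.25, 1.25, 1.0]

[5, 3, 6.25, 5.75, 5.25, 1.25, 1.0]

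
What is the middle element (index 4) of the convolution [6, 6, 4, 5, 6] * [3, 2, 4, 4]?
Use y[k] = Σ_i a[i]·b[k-i] at k=4. y[4] = 6×4 + 4×4 + 5×2 + 6×3 = 68

68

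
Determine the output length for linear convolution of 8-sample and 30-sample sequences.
Linear/full convolution length: m + n - 1 = 8 + 30 - 1 = 37

37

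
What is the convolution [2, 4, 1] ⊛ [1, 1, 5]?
y[0] = 2×1 = 2; y[1] = 2×1 + 4×1 = 6; y[2] = 2×5 + 4×1 + 1×1 = 15; y[3] = 4×5 + 1×1 = 21; y[4] = 1×5 = 5

[2, 6, 15, 21, 5]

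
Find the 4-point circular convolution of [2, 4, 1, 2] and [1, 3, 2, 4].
Use y[k] = Σ_j f[j]·g[(k-j) mod 4]. y[0] = 2×1 + 4×4 + 1×2 + 2×3 = 26; y[1] = 2×3 + 4×1 + 1×4 + 2×2 = 18; y[2] = 2×2 + 4×3 + 1×1 + 2×4 = 25; y[3] = 2×4 + 4×2 + 1×3 + 2×1 = 21. Result: [26, 18, 25, 21]

[26, 18, 25, 21]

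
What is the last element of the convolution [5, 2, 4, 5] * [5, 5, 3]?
Use y[k] = Σ_i a[i]·b[k-i] at k=5. y[5] = 5×3 = 15

15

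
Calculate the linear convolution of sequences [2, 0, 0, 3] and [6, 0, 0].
y[0] = 2×6 = 12; y[1] = 2×0 + 0×6 = 0; y[2] = 2×0 + 0×0 + 0×6 = 0; y[3] = 0×0 + 0×0 + 3×6 = 18; y[4] = 0×0 + 3×0 = 0; y[5] = 3×0 = 0

[12, 0, 0, 18, 0, 0]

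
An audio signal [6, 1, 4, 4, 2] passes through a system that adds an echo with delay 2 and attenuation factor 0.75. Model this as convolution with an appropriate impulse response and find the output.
Direct-path + delayed-attenuated-path model → impulse response h = [1, 0, 0.75] (1 at lag 0, 0.75 at lag 2). Output y[n] = x[n] + 0.75·x[n - 2] (with x[n] = 0 outside 0..4): y[0] = 6 + 0.75×0 = 6; y[1] = 1 + 0.75×0 = 1; y[2] = 4 + 0.75×6 = 8.5; y[3] = 4 + 0.75×1 = 4.75; y[4] = 2 + 0.75×4 = 5.0; y[5] = 0 + 0.75×4 = 3.0; y[6] = 0 + 0.75×2 = 1.5. So y = [6, 1, 8.5, 4.75, 5.0, 3.0, 1.5]

[6, 1, 8.5, 4.75, 5.0, 3.0, 1.5]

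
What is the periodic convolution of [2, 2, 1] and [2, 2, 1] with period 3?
Use y[k] = Σ_j f[j]·g[(k-j) mod 3]. y[0] = 2×2 + 2×1 + 1×2 = 8; y[1] = 2×2 + 2×2 + 1×1 = 9; y[2] = 2×1 + 2×2 + 1×2 = 8. Result: [8, 9, 8]

[8, 9, 8]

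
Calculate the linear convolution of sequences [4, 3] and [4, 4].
y[0] = 4×4 = 16; y[1] = 4×4 + 3×4 = 28; y[2] = 3×4 = 12

[16, 28, 12]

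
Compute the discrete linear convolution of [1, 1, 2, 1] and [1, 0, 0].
y[0] = 1×1 = 1; y[1] = 1×0 + 1×1 = 1; y[2] = 1×0 + 1×0 + 2×1 = 2; y[3] = 1×0 + 2×0 + 1×1 = 1; y[4] = 2×0 + 1×0 = 0; y[5] = 1×0 = 0

[1, 1, 2, 1, 0, 0]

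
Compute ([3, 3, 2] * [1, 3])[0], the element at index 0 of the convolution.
Use y[k] = Σ_i a[i]·b[k-i] at k=0. y[0] = 3×1 = 3

3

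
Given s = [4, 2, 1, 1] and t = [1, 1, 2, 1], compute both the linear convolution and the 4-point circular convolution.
Linear: y_lin[0] = 4×1 = 4; y_lin[1] = 4×1 + 2×1 = 6; y_lin[2] = 4×2 + 2×1 + 1×1 = 11; y_lin[3] = 4×1 + 2×2 + 1×1 + 1×1 = 10; y_lin[4] = 2×1 + 1×2 + 1×1 = 5; y_lin[5] = 1×1 + 1×2 = 3; y_lin[6] = 1×1 = 1 → [4, 6, 11, 10, 5, 3, 1]. Circular (length 4): y[0] = 4×1 + 2×1 + 1×2 + 1×1 = 9; y[1] = 4×1 + 2×1 + 1×1 + 1×2 = 9; y[2] = 4×2 + 2×1 + 1×1 + 1×1 = 12; y[3] = 4×1 + 2×2 + 1×1 + 1×1 = 10 → [9, 9, 12, 10]

Linear: [4, 6, 11, 10, 5, 3, 1], Circular: [9, 9, 12, 10]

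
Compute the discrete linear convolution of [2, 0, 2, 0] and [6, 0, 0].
y[0] = 2×6 = 12; y[1] = 2×0 + 0×6 = 0; y[2] = 2×0 + 0×0 + 2×6 = 12; y[3] = 0×0 + 2×0 + 0×6 = 0; y[4] = 2×0 + 0×0 = 0; y[5] = 0×0 = 0

[12, 0, 12, 0, 0, 0]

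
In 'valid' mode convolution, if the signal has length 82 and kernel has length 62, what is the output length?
'Valid' mode counts only positions where the kernel fully overlaps the signal: m - n + 1 = 82 - 62 + 1 = 21

21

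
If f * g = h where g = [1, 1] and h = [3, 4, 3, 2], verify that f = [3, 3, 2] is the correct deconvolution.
Forward-compute [3, 3, 2] * [1, 1]: h[0] = 3×1 = 3; h[1] = 3×1 + 3×1 = 6; h[2] = 3×1 + 2×1 = 5; h[3] = 2×1 = 2 → [3, 6, 5, 2]. Does not match given h = [3, 4, 3, 2].

Not verified. [3, 3, 2] * [1, 1] = [3, 6, 5, 2], which differs from [3, 4, 3, 2] at index 1.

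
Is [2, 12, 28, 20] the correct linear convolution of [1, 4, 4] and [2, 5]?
Recompute linear convolution of [1, 4, 4] and [2, 5]: y[0] = 1×2 = 2; y[1] = 1×5 + 4×2 = 13; y[2] = 4×5 + 4×2 = 28; y[3] = 4×5 = 20 → [2, 13, 28, 20]. Compare to given [2, 12, 28, 20]: they differ at index 1: given 12, correct 13, so answer: No

No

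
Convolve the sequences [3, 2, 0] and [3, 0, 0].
y[0] = 3×3 = 9; y[1] = 3×0 + 2×3 = 6; y[2] = 3×0 + 2×0 + 0×3 = 0; y[3] = 2×0 + 0×0 = 0; y[4] = 0×0 = 0

[9, 6, 0, 0, 0]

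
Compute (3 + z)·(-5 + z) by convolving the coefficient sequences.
Ascending coefficients: a = [3, 1], b = [-5, 1]. c[0] = 3×-5 = -15; c[1] = 3×1 + 1×-5 = -2; c[2] = 1×1 = 1. Result coefficients: [-15, -2, 1] → -15 - 2z + z^2

-15 - 2z + z^2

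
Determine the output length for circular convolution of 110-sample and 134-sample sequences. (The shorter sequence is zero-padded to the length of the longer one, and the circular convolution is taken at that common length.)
Circular convolution (zero-padding the shorter input) has length max(m, n) = max(110, 134) = 134

134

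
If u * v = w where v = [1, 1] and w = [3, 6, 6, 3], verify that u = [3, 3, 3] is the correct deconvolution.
Forward-compute [3, 3, 3] * [1, 1]: w[0] = 3×1 = 3; w[1] = 3×1 + 3×1 = 6; w[2] = 3×1 + 3×1 = 6; w[3] = 3×1 = 3 → [3, 6, 6, 3]. Matches given w = [3, 6, 6, 3], so verified.

Verified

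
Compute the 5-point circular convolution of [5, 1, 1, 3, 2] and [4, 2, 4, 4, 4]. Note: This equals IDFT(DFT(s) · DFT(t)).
Either evaluate y[k] = Σ_j s[j]·t[(k-j) mod 5] directly, or use IDFT(DFT(s) · DFT(t)). y[0] = 5×4 + 1×4 + 1×4 + 3×4 + 2×2 = 44; y[1] = 5×2 + 1×4 + 1×4 + 3×4 + 2×4 = 38; y[2] = 5×4 + 1×2 + 1×4 + 3×4 + 2×4 = 46; y[3] = 5×4 + 1×4 + 1×2 + 3×4 + 2×4 = 46; y[4] = 5×4 + 1×4 + 1×4 + 3×2 + 2×4 = 42. Result: [44, 38, 46, 46, 42]

[44, 38, 46, 46, 42]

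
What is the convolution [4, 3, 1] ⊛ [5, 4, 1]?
y[0] = 4×5 = 20; y[1] = 4×4 + 3×5 = 31; y[2] = 4×1 + 3×4 + 1×5 = 21; y[3] = 3×1 + 1×4 = 7; y[4] = 1×1 = 1

[20, 31, 21, 7, 1]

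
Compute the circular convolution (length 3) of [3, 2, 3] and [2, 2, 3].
Use y[k] = Σ_j x[j]·h[(k-j) mod 3]. y[0] = 3×2 + 2×3 + 3×2 = 18; y[1] = 3×2 + 2×2 + 3×3 = 19; y[2] = 3×3 + 2×2 + 3×2 = 19. Result: [18, 19, 19]

[18, 19, 19]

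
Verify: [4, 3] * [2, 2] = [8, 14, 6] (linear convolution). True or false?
Recompute linear convolution of [4, 3] and [2, 2]: y[0] = 4×2 = 8; y[1] = 4×2 + 3×2 = 14; y[2] = 3×2 = 6 → [8, 14, 6]. Given [8, 14, 6] matches, so answer: Yes

Yes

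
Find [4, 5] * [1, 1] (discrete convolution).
y[0] = 4×1 = 4; y[1] = 4×1 + 5×1 = 9; y[2] = 5×1 = 5

[4, 9, 5]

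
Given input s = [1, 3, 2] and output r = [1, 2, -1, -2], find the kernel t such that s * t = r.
Output length 4 = len(s) + len(t) - 1 ⇒ len(t) = 2. Solve t forward using t[k] = (r[k] - Σ_{i≥1} s[i]·t[k-i]) / s[0]: t[0] = r[0] / s[0] = 1 / 1 = 1; t[1] = (r[1] - 3×1) / s[0] = (2 - 3×1) / 1 = -1. So t = [1, -1]. Forward-check [1, 3, 2] * [1, -1]: r[0] = 1×1 = 1; r[1] = 1×-1 + 3×1 = 2; r[2] = 3×-1 + 2×1 = -1; r[3] = 2×-1 = -2 → [1, 2, -1, -2] ✓

[1, -1]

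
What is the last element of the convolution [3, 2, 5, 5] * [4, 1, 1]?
Use y[k] = Σ_i a[i]·b[k-i] at k=5. y[5] = 5×1 = 5

5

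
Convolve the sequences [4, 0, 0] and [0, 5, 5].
y[0] = 4×0 = 0; y[1] = 4×5 + 0×0 = 20; y[2] = 4×5 + 0×5 + 0×0 = 20; y[3] = 0×5 + 0×5 = 0; y[4] = 0×5 = 0

[0, 20, 20, 0, 0]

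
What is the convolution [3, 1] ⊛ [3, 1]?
y[0] = 3×3 = 9; y[1] = 3×1 + 1×3 = 6; y[2] = 1×1 = 1

[9, 6, 1]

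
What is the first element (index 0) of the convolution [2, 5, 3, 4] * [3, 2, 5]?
Use y[k] = Σ_i a[i]·b[k-i] at k=0. y[0] = 2×3 = 6

6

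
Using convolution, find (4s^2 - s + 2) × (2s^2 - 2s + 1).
Ascending coefficients: a = [2, -1, 4], b = [1, -2, 2]. c[0] = 2×1 = 2; c[1] = 2×-2 + -1×1 = -5; c[2] = 2×2 + -1×-2 + 4×1 = 10; c[3] = -1×2 + 4×-2 = -10; c[4] = 4×2 = 8. Result coefficients: [2, -5, 10, -10, 8] → 8s^4 - 10s^3 + 10s^2 - 5s + 2

8s^4 - 10s^3 + 10s^2 - 5s + 2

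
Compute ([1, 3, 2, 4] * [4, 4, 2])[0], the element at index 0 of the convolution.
Use y[k] = Σ_i a[i]·b[k-i] at k=0. y[0] = 1×4 = 4

4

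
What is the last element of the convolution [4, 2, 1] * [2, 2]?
Use y[k] = Σ_i a[i]·b[k-i] at k=3. y[3] = 1×2 = 2

2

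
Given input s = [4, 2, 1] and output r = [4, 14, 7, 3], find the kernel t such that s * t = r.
Output length 4 = len(s) + len(t) - 1 ⇒ len(t) = 2. Solve t forward using t[k] = (r[k] - Σ_{i≥1} s[i]·t[k-i]) / s[0]: t[0] = r[0] / s[0] = 4 / 4 = 1; t[1] = (r[1] - 2×1) / s[0] = (14 - 2×1) / 4 = 3. So t = [1, 3]. Forward-check [4, 2, 1] * [1, 3]: r[0] = 4×1 = 4; r[1] = 4×3 + 2×1 = 14; r[2] = 2×3 + 1×1 = 7; r[3] = 1×3 = 3 → [4, 14, 7, 3] ✓

[1, 3]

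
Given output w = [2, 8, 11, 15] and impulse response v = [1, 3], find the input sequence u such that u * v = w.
Deconvolve w=[2, 8, 11, 15] by v=[1, 3]. Since v[0]=1, solve forward: u[0] = w[0] / 1 = 2; u[1] = (w[1] - 2×3) / 1 = 2; u[2] = (w[2] - 2×3) / 1 = 5. So u = [2, 2, 5]. Check by forward convolution: w[0] = 2×1 = 2; w[1] = 2×3 + 2×1 = 8; w[2] = 2×3 + 5×1 = 11; w[3] = 5×3 = 15

[2, 2, 5]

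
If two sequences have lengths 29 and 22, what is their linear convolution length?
Linear/full convolution length: m + n - 1 = 29 + 22 - 1 = 50

50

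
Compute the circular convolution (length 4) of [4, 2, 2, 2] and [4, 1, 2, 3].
Use y[k] = Σ_j f[j]·g[(k-j) mod 4]. y[0] = 4×4 + 2×3 + 2×2 + 2×1 = 28; y[1] = 4×1 + 2×4 + 2×3 + 2×2 = 22; y[2] = 4×2 + 2×1 + 2×4 + 2×3 = 24; y[3] = 4×3 + 2×2 + 2×1 + 2×4 = 26. Result: [28, 22, 24, 26]

[28, 22, 24, 26]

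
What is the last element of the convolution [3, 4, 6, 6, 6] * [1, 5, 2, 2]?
Use y[k] = Σ_i a[i]·b[k-i] at k=7. y[7] = 6×2 = 12

12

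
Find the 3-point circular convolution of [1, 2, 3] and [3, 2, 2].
Use y[k] = Σ_j u[j]·v[(k-j) mod 3]. y[0] = 1×3 + 2×2 + 3×2 = 13; y[1] = 1×2 + 2×3 + 3×2 = 14; y[2] = 1×2 + 2×2 + 3×3 = 15. Result: [13, 14, 15]

[13, 14, 15]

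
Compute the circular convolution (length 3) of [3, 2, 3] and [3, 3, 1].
Use y[k] = Σ_j s[j]·t[(k-j) mod 3]. y[0] = 3×3 + 2×1 + 3×3 = 20; y[1] = 3×3 + 2×3 + 3×1 = 18; y[2] = 3×1 + 2×3 + 3×3 = 18. Result: [20, 18, 18]

[20, 18, 18]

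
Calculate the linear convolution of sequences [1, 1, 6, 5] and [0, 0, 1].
y[0] = 1×0 = 0; y[1] = 1×0 + 1×0 = 0; y[2] = 1×1 + 1×0 + 6×0 = 1; y[3] = 1×1 + 6×0 + 5×0 = 1; y[4] = 6×1 + 5×0 = 6; y[5] = 5×1 = 5

[0, 0, 1, 1, 6, 5]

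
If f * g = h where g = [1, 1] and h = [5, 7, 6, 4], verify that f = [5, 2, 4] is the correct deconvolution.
Forward-compute [5, 2, 4] * [1, 1]: h[0] = 5×1 = 5; h[1] = 5×1 + 2×1 = 7; h[2] = 2×1 + 4×1 = 6; h[3] = 4×1 = 4 → [5, 7, 6, 4]. Matches given h = [5, 7, 6, 4], so verified.

Verified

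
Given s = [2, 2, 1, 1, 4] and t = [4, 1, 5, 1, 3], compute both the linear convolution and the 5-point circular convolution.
Linear: y_lin[0] = 2×4 = 8; y_lin[1] = 2×1 + 2×4 = 10; y_lin[2] = 2×5 + 2×1 + 1×4 = 16; y_lin[3] = 2×1 + 2×5 + 1×1 + 1×4 = 17; y_lin[4] = 2×3 + 2×1 + 1×5 + 1×1 + 4×4 = 30; y_lin[5] = 2×3 + 1×1 + 1×5 + 4×1 = 16; y_lin[6] = 1×3 + 1×1 + 4×5 = 24; y_lin[7] = 1×3 + 4×1 = 7; y_lin[8] = 4×3 = 12 → [8, 10, 16, 17, 30, 16, 24, 7, 12]. Circular (length 5): y[0] = 2×4 + 2×3 + 1×1 + 1×5 + 4×1 = 24; y[1] = 2×1 + 2×4 + 1×3 + 1×1 + 4×5 = 34; y[2] = 2×5 + 2×1 + 1×4 + 1×3 + 4×1 = 23; y[3] = 2×1 + 2×5 + 1×1 + 1×4 + 4×3 = 29; y[4] = 2×3 + 2×1 + 1×5 + 1×1 + 4×4 = 30 → [24, 34, 23, 29, 30]

Linear: [8, 10, 16, 17, 30, 16, 24, 7, 12], Circular: [24, 34, 23, 29, 30]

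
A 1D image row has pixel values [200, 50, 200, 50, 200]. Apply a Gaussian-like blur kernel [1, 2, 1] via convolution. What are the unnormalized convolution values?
Convolve image row [200, 50, 200, 50, 200] with kernel [1, 2, 1]: y[0] = 200×1 = 200; y[1] = 200×2 + 50×1 = 450; y[2] = 200×1 + 50×2 + 200×1 = 500; y[3] = 50×1 + 200×2 + 50×1 = 500; y[4] = 200×1 + 50×2 + 200×1 = 500; y[5] = 50×1 + 200×2 = 450; y[6] = 200×1 = 200 → [200, 450, 500, 500, 500, 450, 200]. Normalization factor = sum(kernel) = 4.

[200, 450, 500, 500, 500, 450, 200]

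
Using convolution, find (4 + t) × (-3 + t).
Ascending coefficients: a = [4, 1], b = [-3, 1]. c[0] = 4×-3 = -12; c[1] = 4×1 + 1×-3 = 1; c[2] = 1×1 = 1. Result coefficients: [-12, 1, 1] → -12 + t + t^2

-12 + t + t^2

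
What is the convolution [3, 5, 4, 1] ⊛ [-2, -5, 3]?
y[0] = 3×-2 = -6; y[1] = 3×-5 + 5×-2 = -25; y[2] = 3×3 + 5×-5 + 4×-2 = -24; y[3] = 5×3 + 4×-5 + 1×-2 = -7; y[4] = 4×3 + 1×-5 = 7; y[5] = 1×3 = 3

[-6, -25, -24, -7, 7, 3]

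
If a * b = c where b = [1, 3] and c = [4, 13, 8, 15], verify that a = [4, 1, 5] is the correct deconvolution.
Forward-compute [4, 1, 5] * [1, 3]: c[0] = 4×1 = 4; c[1] = 4×3 + 1×1 = 13; c[2] = 1×3 + 5×1 = 8; c[3] = 5×3 = 15 → [4, 13, 8, 15]. Matches given c = [4, 13, 8, 15], so verified.

Verified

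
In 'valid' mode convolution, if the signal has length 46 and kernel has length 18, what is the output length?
'Valid' mode counts only positions where the kernel fully overlaps the signal: m - n + 1 = 46 - 18 + 1 = 29

29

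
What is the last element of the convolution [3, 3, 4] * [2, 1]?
Use y[k] = Σ_i a[i]·b[k-i] at k=3. y[3] = 4×1 = 4

4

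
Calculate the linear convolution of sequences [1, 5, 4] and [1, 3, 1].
y[0] = 1×1 = 1; y[1] = 1×3 + 5×1 = 8; y[2] = 1×1 + 5×3 + 4×1 = 20; y[3] = 5×1 + 4×3 = 17; y[4] = 4×1 = 4

[1, 8, 20, 17, 4]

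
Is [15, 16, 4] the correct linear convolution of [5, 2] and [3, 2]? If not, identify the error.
Recompute linear convolution of [5, 2] and [3, 2]: y[0] = 5×3 = 15; y[1] = 5×2 + 2×3 = 16; y[2] = 2×2 = 4 → [15, 16, 4]. Given [15, 16, 4] matches, so answer: Yes

Yes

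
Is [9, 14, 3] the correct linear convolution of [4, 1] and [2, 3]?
Recompute linear convolution of [4, 1] and [2, 3]: y[0] = 4×2 = 8; y[1] = 4×3 + 1×2 = 14; y[2] = 1×3 = 3 → [8, 14, 3]. Compare to given [9, 14, 3]: they differ at index 0: given 9, correct 8, so answer: No

No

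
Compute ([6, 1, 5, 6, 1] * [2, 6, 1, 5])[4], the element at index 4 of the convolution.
Use y[k] = Σ_i a[i]·b[k-i] at k=4. y[4] = 1×5 + 5×1 + 6×6 + 1×2 = 48

48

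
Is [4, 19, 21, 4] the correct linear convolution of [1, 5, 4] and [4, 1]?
Recompute linear convolution of [1, 5, 4] and [4, 1]: y[0] = 1×4 = 4; y[1] = 1×1 + 5×4 = 21; y[2] = 5×1 + 4×4 = 21; y[3] = 4×1 = 4 → [4, 21, 21, 4]. Compare to given [4, 19, 21, 4]: they differ at index 1: given 19, correct 21, so answer: No

No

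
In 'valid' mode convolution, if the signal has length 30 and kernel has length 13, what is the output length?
'Valid' mode counts only positions where the kernel fully overlaps the signal: m - n + 1 = 30 - 13 + 1 = 18

18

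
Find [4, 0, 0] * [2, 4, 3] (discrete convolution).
y[0] = 4×2 = 8; y[1] = 4×4 + 0×2 = 16; y[2] = 4×3 + 0×4 + 0×2 = 12; y[3] = 0×3 + 0×4 = 0; y[4] = 0×3 = 0

[8, 16, 12, 0, 0]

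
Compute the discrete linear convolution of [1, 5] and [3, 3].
y[0] = 1×3 = 3; y[1] = 1×3 + 5×3 = 18; y[2] = 5×3 = 15

[3, 18, 15]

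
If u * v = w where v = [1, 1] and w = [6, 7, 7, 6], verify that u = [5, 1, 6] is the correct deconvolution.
Forward-compute [5, 1, 6] * [1, 1]: w[0] = 5×1 = 5; w[1] = 5×1 + 1×1 = 6; w[2] = 1×1 + 6×1 = 7; w[3] = 6×1 = 6 → [5, 6, 7, 6]. Does not match given w = [6, 7, 7, 6].

Not verified. [5, 1, 6] * [1, 1] = [5, 6, 7, 6], which differs from [6, 7, 7, 6] at index 0.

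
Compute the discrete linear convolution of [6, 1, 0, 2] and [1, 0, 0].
y[0] = 6×1 = 6; y[1] = 6×0 + 1×1 = 1; y[2] = 6×0 + 1×0 + 0×1 = 0; y[3] = 1×0 + 0×0 + 2×1 = 2; y[4] = 0×0 + 2×0 = 0; y[5] = 2×0 = 0

[6, 1, 0, 2, 0, 0]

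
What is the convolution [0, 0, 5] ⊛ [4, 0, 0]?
y[0] = 0×4 = 0; y[1] = 0×0 + 0×4 = 0; y[2] = 0×0 + 0×0 + 5×4 = 20; y[3] = 0×0 + 5×0 = 0; y[4] = 5×0 = 0

[0, 0, 20, 0, 0]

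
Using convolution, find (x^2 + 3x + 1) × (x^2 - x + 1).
Ascending coefficients: a = [1, 3, 1], b = [1, -1, 1]. c[0] = 1×1 = 1; c[1] = 1×-1 + 3×1 = 2; c[2] = 1×1 + 3×-1 + 1×1 = -1; c[3] = 3×1 + 1×-1 = 2; c[4] = 1×1 = 1. Result coefficients: [1, 2, -1, 2, 1] → x^4 + 2x^3 - x^2 + 2x + 1

x^4 + 2x^3 - x^2 + 2x + 1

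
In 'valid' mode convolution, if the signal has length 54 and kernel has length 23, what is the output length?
'Valid' mode counts only positions where the kernel fully overlaps the signal: m - n + 1 = 54 - 23 + 1 = 32

32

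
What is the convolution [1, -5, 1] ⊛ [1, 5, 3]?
y[0] = 1×1 = 1; y[1] = 1×5 + -5×1 = 0; y[2] = 1×3 + -5×5 + 1×1 = -21; y[3] = -5×3 + 1×5 = -10; y[4] = 1×3 = 3

[1, 0, -21, -10, 3]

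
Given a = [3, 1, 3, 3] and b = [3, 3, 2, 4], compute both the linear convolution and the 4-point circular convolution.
Linear: y_lin[0] = 3×3 = 9; y_lin[1] = 3×3 + 1×3 = 12; y_lin[2] = 3×2 + 1×3 + 3×3 = 18; y_lin[3] = 3×4 + 1×2 + 3×3 + 3×3 = 32; y_lin[4] = 1×4 + 3×2 + 3×3 = 19; y_lin[5] = 3×4 + 3×2 = 18; y_lin[6] = 3×4 = 12 → [9, 12, 18, 32, 19, 18, 12]. Circular (length 4): y[0] = 3×3 + 1×4 + 3×2 + 3×3 = 28; y[1] = 3×3 + 1×3 + 3×4 + 3×2 = 30; y[2] = 3×2 + 1×3 + 3×3 + 3×4 = 30; y[3] = 3×4 + 1×2 + 3×3 + 3×3 = 32 → [28, 30, 30, 32]

Linear: [9, 12, 18, 32, 19, 18, 12], Circular: [28, 30, 30, 32]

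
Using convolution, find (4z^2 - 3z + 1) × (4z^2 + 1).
Ascending coefficients: a = [1, -3, 4], b = [1, 0, 4]. c[0] = 1×1 = 1; c[1] = 1×0 + -3×1 = -3; c[2] = 1×4 + -3×0 + 4×1 = 8; c[3] = -3×4 + 4×0 = -12; c[4] = 4×4 = 16. Result coefficients: [1, -3, 8, -12, 16] → 16z^4 - 12z^3 + 8z^2 - 3z + 1

16z^4 - 12z^3 + 8z^2 - 3z + 1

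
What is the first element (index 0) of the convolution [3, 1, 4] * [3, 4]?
Use y[k] = Σ_i a[i]·b[k-i] at k=0. y[0] = 3×3 = 9

9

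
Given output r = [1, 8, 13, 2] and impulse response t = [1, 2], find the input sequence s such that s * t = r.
Deconvolve r=[1, 8, 13, 2] by t=[1, 2]. Since t[0]=1, solve forward: s[0] = r[0] / 1 = 1; s[1] = (r[1] - 1×2) / 1 = 6; s[2] = (r[2] - 6×2) / 1 = 1. So s = [1, 6, 1]. Check by forward convolution: r[0] = 1×1 = 1; r[1] = 1×2 + 6×1 = 8; r[2] = 6×2 + 1×1 = 13; r[3] = 1×2 = 2

[1, 6, 1]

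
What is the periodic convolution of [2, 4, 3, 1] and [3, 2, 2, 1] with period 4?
Use y[k] = Σ_j f[j]·g[(k-j) mod 4]. y[0] = 2×3 + 4×1 + 3×2 + 1×2 = 18; y[1] = 2×2 + 4×3 + 3×1 + 1×2 = 21; y[2] = 2×2 + 4×2 + 3×3 + 1×1 = 22; y[3] = 2×1 + 4×2 + 3×2 + 1×3 = 19. Result: [18, 21, 22, 19]

[18, 21, 22, 19]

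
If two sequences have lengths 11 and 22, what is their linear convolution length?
Linear/full convolution length: m + n - 1 = 11 + 22 - 1 = 32

32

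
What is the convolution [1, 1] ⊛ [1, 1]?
y[0] = 1×1 = 1; y[1] = 1×1 + 1×1 = 2; y[2] = 1×1 = 1

[1, 2, 1]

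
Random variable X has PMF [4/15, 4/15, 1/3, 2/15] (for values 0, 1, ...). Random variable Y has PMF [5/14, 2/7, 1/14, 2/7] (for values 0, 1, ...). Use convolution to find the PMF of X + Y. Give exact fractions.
P(X+Y=k) = Σ_i P(X=i)·P(Y=k-i) — a convolution of [4/15, 4/15, 1/3, 2/15] and [5/14, 2/7, 1/14, 2/7]. P(X+Y=0) = (4/15)×(5/14) = 2/21; P(X+Y=1) = (4/15)×(2/7) + (4/15)×(5/14) = 8/105 + 2/21 = 6/35; P(X+Y=2) = (4/15)×(1/14) + (4/15)×(2/7) + (1/3)×(5/14) = 2/105 + 8/105 + 5/42 = 3/14; P(X+Y=3) = (4/15)×(2/7) + (4/15)×(1/14) + (1/3)×(2/7) + (2/15)×(5/14) = 8/105 + 2/105 + 2/21 + 1/21 = 5/21; P(X+Y=4) = (4/15)×(2/7) + (1/3)×(1/14) + (2/15)×(2/7) = 8/105 + 1/42 + 4/105 = 29/210; P(X+Y=5) = (1/3)×(2/7) + (2/15)×(1/14) = 2/21 + 1/105 = 11/105; P(X+Y=6) = (2/15)×(2/7) = 4/105. PMF: [2/21, 6/35, 3/14, 5/21, 29/210, 11/105, 4/105] (sums to 1 ✓)

[2/21, 6/35, 3/14, 5/21, 29/210, 11/105, 4/105]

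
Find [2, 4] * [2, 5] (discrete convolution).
y[0] = 2×2 = 4; y[1] = 2×5 + 4×2 = 18; y[2] = 4×5 = 20

[4, 18, 20]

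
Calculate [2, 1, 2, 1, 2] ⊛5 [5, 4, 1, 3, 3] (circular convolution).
Use y[k] = Σ_j u[j]·v[(k-j) mod 5]. y[0] = 2×5 + 1×3 + 2×3 + 1×1 + 2×4 = 28; y[1] = 2×4 + 1×5 + 2×3 + 1×3 + 2×1 = 24; y[2] = 2×1 + 1×4 + 2×5 + 1×3 + 2×3 = 25; y[3] = 2×3 + 1×1 + 2×4 + 1×5 + 2×3 = 26; y[4] = 2×3 + 1×3 + 2×1 + 1×4 + 2×5 = 25. Result: [28, 24, 25, 26, 25]

[28, 24, 25, 26, 25]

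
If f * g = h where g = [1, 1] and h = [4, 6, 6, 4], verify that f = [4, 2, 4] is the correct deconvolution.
Forward-compute [4, 2, 4] * [1, 1]: h[0] = 4×1 = 4; h[1] = 4×1 + 2×1 = 6; h[2] = 2×1 + 4×1 = 6; h[3] = 4×1 = 4 → [4, 6, 6, 4]. Matches given h = [4, 6, 6, 4], so verified.

Verified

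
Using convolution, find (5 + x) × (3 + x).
Ascending coefficients: a = [5, 1], b = [3, 1]. c[0] = 5×3 = 15; c[1] = 5×1 + 1×3 = 8; c[2] = 1×1 = 1. Result coefficients: [15, 8, 1] → 15 + 8x + x^2

15 + 8x + x^2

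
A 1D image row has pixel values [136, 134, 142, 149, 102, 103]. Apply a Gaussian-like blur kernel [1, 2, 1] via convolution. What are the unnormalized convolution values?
Convolve image row [136, 134, 142, 149, 102, 103] with kernel [1, 2, 1]: y[0] = 136×1 = 136; y[1] = 136×2 + 134×1 = 406; y[2] = 136×1 + 134×2 + 142×1 = 546; y[3] = 134×1 + 142×2 + 149×1 = 567; y[4] = 142×1 + 149×2 + 102×1 = 542; y[5] = 149×1 + 102×2 + 103×1 = 456; y[6] = 102×1 + 103×2 = 308; y[7] = 103×1 = 103 → [136, 406, 546, 567, 542, 456, 308, 103]. Normalization factor = sum(kernel) = 4.

[136, 406, 546, 567, 542, 456, 308, 103]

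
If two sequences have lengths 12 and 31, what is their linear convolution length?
Linear/full convolution length: m + n - 1 = 12 + 31 - 1 = 42

42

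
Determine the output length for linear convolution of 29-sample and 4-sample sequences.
Linear/full convolution length: m + n - 1 = 29 + 4 - 1 = 32

32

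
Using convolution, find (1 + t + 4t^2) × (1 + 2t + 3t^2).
Ascending coefficients: a = [1, 1, 4], b = [1, 2, 3]. c[0] = 1×1 = 1; c[1] = 1×2 + 1×1 = 3; c[2] = 1×3 + 1×2 + 4×1 = 9; c[3] = 1×3 + 4×2 = 11; c[4] = 4×3 = 12. Result coefficients: [1, 3, 9, 11, 12] → 1 + 3t + 9t^2 + 11t^3 + 12t^4

1 + 3t + 9t^2 + 11t^3 + 12t^4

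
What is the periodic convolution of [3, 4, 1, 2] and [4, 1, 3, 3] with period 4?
Use y[k] = Σ_j f[j]·g[(k-j) mod 4]. y[0] = 3×4 + 4×3 + 1×3 + 2×1 = 29; y[1] = 3×1 + 4×4 + 1×3 + 2×3 = 28; y[2] = 3×3 + 4×1 + 1×4 + 2×3 = 23; y[3] = 3×3 + 4×3 + 1×1 + 2×4 = 30. Result: [29, 28, 23, 30]

[29, 28, 23, 30]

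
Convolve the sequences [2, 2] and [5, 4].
y[0] = 2×5 = 10; y[1] = 2×4 + 2×5 = 18; y[2] = 2×4 = 8

[10, 18, 8]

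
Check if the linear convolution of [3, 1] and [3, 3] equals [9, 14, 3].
Recompute linear convolution of [3, 1] and [3, 3]: y[0] = 3×3 = 9; y[1] = 3×3 + 1×3 = 12; y[2] = 1×3 = 3 → [9, 12, 3]. Compare to given [9, 14, 3]: they differ at index 1: given 14, correct 12, so answer: No

No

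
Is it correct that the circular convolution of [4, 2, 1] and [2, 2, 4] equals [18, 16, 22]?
Recompute circular convolution of [4, 2, 1] and [2, 2, 4]: y[0] = 4×2 + 2×4 + 1×2 = 18; y[1] = 4×2 + 2×2 + 1×4 = 16; y[2] = 4×4 + 2×2 + 1×2 = 22 → [18, 16, 22]. Given [18, 16, 22] matches, so answer: Yes

Yes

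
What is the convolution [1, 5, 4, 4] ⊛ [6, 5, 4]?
y[0] = 1×6 = 6; y[1] = 1×5 + 5×6 = 35; y[2] = 1×4 + 5×5 + 4×6 = 53; y[3] = 5×4 + 4×5 + 4×6 = 64; y[4] = 4×4 + 4×5 = 36; y[5] = 4×4 = 16

[6, 35, 53, 64, 36, 16]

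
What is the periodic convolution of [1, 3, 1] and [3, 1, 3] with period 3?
Use y[k] = Σ_j x[j]·h[(k-j) mod 3]. y[0] = 1×3 + 3×3 + 1×1 = 13; y[1] = 1×1 + 3×3 + 1×3 = 13; y[2] = 1×3 + 3×1 + 1×3 = 9. Result: [13, 13, 9]

[13, 13, 9]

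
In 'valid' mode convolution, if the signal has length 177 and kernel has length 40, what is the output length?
'Valid' mode counts only positions where the kernel fully overlaps the signal: m - n + 1 = 177 - 40 + 1 = 138

138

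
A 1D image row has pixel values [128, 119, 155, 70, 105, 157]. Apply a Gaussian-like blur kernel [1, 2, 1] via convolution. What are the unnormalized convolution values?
Convolve image row [128, 119, 155, 70, 105, 157] with kernel [1, 2, 1]: y[0] = 128×1 = 128; y[1] = 128×2 + 119×1 = 375; y[2] = 128×1 + 119×2 + 155×1 = 521; y[3] = 119×1 + 155×2 + 70×1 = 499; y[4] = 155×1 + 70×2 + 105×1 = 400; y[5] = 70×1 + 105×2 + 157×1 = 437; y[6] = 105×1 + 157×2 = 419; y[7] = 157×1 = 157 → [128, 375, 521, 499, 400, 437, 419, 157]. Normalization factor = sum(kernel) = 4.

[128, 375, 521, 499, 400, 437, 419, 157]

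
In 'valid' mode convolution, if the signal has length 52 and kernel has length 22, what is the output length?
'Valid' mode counts only positions where the kernel fully overlaps the signal: m - n + 1 = 52 - 22 + 1 = 31

31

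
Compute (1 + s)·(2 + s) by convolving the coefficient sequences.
Ascending coefficients: a = [1, 1], b = [2, 1]. c[0] = 1×2 = 2; c[1] = 1×1 + 1×2 = 3; c[2] = 1×1 = 1. Result coefficients: [2, 3, 1] → 2 + 3s + s^2

2 + 3s + s^2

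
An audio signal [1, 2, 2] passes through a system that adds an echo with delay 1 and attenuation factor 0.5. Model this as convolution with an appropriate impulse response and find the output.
Direct-path + delayed-attenuated-path model → impulse response h = [1, 0.5] (1 at lag 0, 0.5 at lag 1). Output y[n] = x[n] + 0.5·x[n - 1] (with x[n] = 0 outside 0..2): y[0] = 1 + 0.5×0 = 1; y[1] = 2 + 0.5×1 = 2.5; y[2] = 2 + 0.5×2 = 3.0; y[3] = 0 + 0.5×2 = 1.0. So y = [1, 2.5, 3.0, 1.0]

[1, 2.5, 3.0, 1.0]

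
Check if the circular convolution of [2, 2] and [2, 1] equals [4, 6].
Recompute circular convolution of [2, 2] and [2, 1]: y[0] = 2×2 + 2×1 = 6; y[1] = 2×1 + 2×2 = 6 → [6, 6]. Compare to given [4, 6]: they differ at index 0: given 4, correct 6, so answer: No

No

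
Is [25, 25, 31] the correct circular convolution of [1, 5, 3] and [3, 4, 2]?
Recompute circular convolution of [1, 5, 3] and [3, 4, 2]: y[0] = 1×3 + 5×2 + 3×4 = 25; y[1] = 1×4 + 5×3 + 3×2 = 25; y[2] = 1×2 + 5×4 + 3×3 = 31 → [25, 25, 31]. Given [25, 25, 31] matches, so answer: Yes

Yes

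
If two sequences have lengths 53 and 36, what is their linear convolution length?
Linear/full convolution length: m + n - 1 = 53 + 36 - 1 = 88

88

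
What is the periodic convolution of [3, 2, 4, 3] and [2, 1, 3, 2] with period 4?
Use y[k] = Σ_j a[j]·b[(k-j) mod 4]. y[0] = 3×2 + 2×2 + 4×3 + 3×1 = 25; y[1] = 3×1 + 2×2 + 4×2 + 3×3 = 24; y[2] = 3×3 + 2×1 + 4×2 + 3×2 = 25; y[3] = 3×2 + 2×3 + 4×1 + 3×2 = 22. Result: [25, 24, 25, 22]

[25, 24, 25, 22]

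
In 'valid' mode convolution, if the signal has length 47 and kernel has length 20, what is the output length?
'Valid' mode counts only positions where the kernel fully overlaps the signal: m - n + 1 = 47 - 20 + 1 = 28

28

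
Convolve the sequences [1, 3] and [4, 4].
y[0] = 1×4 = 4; y[1] = 1×4 + 3×4 = 16; y[2] = 3×4 = 12

[4, 16, 12]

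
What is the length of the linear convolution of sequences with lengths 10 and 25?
Linear/full convolution length: m + n - 1 = 10 + 25 - 1 = 34

34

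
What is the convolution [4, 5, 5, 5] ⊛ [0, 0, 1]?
y[0] = 4×0 = 0; y[1] = 4×0 + 5×0 = 0; y[2] = 4×1 + 5×0 + 5×0 = 4; y[3] = 5×1 + 5×0 + 5×0 = 5; y[4] = 5×1 + 5×0 = 5; y[5] = 5×1 = 5

[0, 0, 4, 5, 5, 5]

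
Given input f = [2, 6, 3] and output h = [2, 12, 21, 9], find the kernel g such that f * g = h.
Output length 4 = len(f) + len(g) - 1 ⇒ len(g) = 2. Solve g forward using g[k] = (h[k] - Σ_{i≥1} f[i]·g[k-i]) / f[0]: g[0] = h[0] / f[0] = 2 / 2 = 1; g[1] = (h[1] - 6×1) / f[0] = (12 - 6×1) / 2 = 3. So g = [1, 3]. Forward-check [2, 6, 3] * [1, 3]: h[0] = 2×1 = 2; h[1] = 2×3 + 6×1 = 12; h[2] = 6×3 + 3×1 = 21; h[3] = 3×3 = 9 → [2, 12, 21, 9] ✓

[1, 3]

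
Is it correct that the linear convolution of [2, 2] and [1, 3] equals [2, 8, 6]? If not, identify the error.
Recompute linear convolution of [2, 2] and [1, 3]: y[0] = 2×1 = 2; y[1] = 2×3 + 2×1 = 8; y[2] = 2×3 = 6 → [2, 8, 6]. Given [2, 8, 6] matches, so answer: Yes

Yes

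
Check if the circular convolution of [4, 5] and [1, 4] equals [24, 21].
Recompute circular convolution of [4, 5] and [1, 4]: y[0] = 4×1 + 5×4 = 24; y[1] = 4×4 + 5×1 = 21 → [24, 21]. Given [24, 21] matches, so answer: Yes

Yes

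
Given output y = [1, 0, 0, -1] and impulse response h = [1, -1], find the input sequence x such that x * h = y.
Deconvolve y=[1, 0, 0, -1] by h=[1, -1]. Since h[0]=1, solve forward: x[0] = y[0] / 1 = 1; x[1] = (y[1] - 1×-1) / 1 = 1; x[2] = (y[2] - 1×-1) / 1 = 1. So x = [1, 1, 1]. Check by forward convolution: y[0] = 1×1 = 1; y[1] = 1×-1 + 1×1 = 0; y[2] = 1×-1 + 1×1 = 0; y[3] = 1×-1 = -1

[1, 1, 1]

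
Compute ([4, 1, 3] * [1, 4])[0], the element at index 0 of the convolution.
Use y[k] = Σ_i a[i]·b[k-i] at k=0. y[0] = 4×1 = 4

4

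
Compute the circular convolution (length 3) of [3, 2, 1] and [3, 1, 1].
Use y[k] = Σ_j x[j]·h[(k-j) mod 3]. y[0] = 3×3 + 2×1 + 1×1 = 12; y[1] = 3×1 + 2×3 + 1×1 = 10; y[2] = 3×1 + 2×1 + 1×3 = 8. Result: [12, 10, 8]

[12, 10, 8]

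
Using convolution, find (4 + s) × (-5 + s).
Ascending coefficients: a = [4, 1], b = [-5, 1]. c[0] = 4×-5 = -20; c[1] = 4×1 + 1×-5 = -1; c[2] = 1×1 = 1. Result coefficients: [-20, -1, 1] → -20 - s + s^2

-20 - s + s^2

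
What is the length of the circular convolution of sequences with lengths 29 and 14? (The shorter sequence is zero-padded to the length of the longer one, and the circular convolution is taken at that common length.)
Circular convolution (zero-padding the shorter input) has length max(m, n) = max(29, 14) = 29

29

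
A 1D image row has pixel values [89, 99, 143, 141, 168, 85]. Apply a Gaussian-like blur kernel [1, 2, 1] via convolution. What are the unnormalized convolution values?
Convolve image row [89, 99, 143, 141, 168, 85] with kernel [1, 2, 1]: y[0] = 89×1 = 89; y[1] = 89×2 + 99×1 = 277; y[2] = 89×1 + 99×2 + 143×1 = 430; y[3] = 99×1 + 143×2 + 141×1 = 526; y[4] = 143×1 + 141×2 + 168×1 = 593; y[5] = 141×1 + 168×2 + 85×1 = 562; y[6] = 168×1 + 85×2 = 338; y[7] = 85×1 = 85 → [89, 277, 430, 526, 593, 562, 338, 85]. Normalization factor = sum(kernel) = 4.

[89, 277, 430, 526, 593, 562, 338, 85]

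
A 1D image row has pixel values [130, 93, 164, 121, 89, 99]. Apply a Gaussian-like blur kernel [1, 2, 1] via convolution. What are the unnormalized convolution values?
Convolve image row [130, 93, 164, 121, 89, 99] with kernel [1, 2, 1]: y[0] = 130×1 = 130; y[1] = 130×2 + 93×1 = 353; y[2] = 130×1 + 93×2 + 164×1 = 480; y[3] = 93×1 + 164×2 + 121×1 = 542; y[4] = 164×1 + 121×2 + 89×1 = 495; y[5] = 121×1 + 89×2 + 99×1 = 398; y[6] = 89×1 + 99×2 = 287; y[7] = 99×1 = 99 → [130, 353, 480, 542, 495, 398, 287, 99]. Normalization factor = sum(kernel) = 4.

[130, 353, 480, 542, 495, 398, 287, 99]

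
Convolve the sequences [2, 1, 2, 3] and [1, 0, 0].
y[0] = 2×1 = 2; y[1] = 2×0 + 1×1 = 1; y[2] = 2×0 + 1×0 + 2×1 = 2; y[3] = 1×0 + 2×0 + 3×1 = 3; y[4] = 2×0 + 3×0 = 0; y[5] = 3×0 = 0

[2, 1, 2, 3, 0, 0]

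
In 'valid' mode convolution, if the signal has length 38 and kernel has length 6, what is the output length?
'Valid' mode counts only positions where the kernel fully overlaps the signal: m - n + 1 = 38 - 6 + 1 = 33

33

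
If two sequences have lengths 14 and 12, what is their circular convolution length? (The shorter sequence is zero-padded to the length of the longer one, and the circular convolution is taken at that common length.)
Circular convolution (zero-padding the shorter input) has length max(m, n) = max(14, 12) = 14

14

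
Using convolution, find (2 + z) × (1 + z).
Ascending coefficients: a = [2, 1], b = [1, 1]. c[0] = 2×1 = 2; c[1] = 2×1 + 1×1 = 3; c[2] = 1×1 = 1. Result coefficients: [2, 3, 1] → 2 + 3z + z^2

2 + 3z + z^2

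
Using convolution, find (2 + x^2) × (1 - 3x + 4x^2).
Ascending coefficients: a = [2, 0, 1], b = [1, -3, 4]. c[0] = 2×1 = 2; c[1] = 2×-3 + 0×1 = -6; c[2] = 2×4 + 0×-3 + 1×1 = 9; c[3] = 0×4 + 1×-3 = -3; c[4] = 1×4 = 4. Result coefficients: [2, -6, 9, -3, 4] → 2 - 6x + 9x^2 - 3x^3 + 4x^4

2 - 6x + 9x^2 - 3x^3 + 4x^4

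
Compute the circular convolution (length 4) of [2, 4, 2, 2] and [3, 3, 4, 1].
Use y[k] = Σ_j f[j]·g[(k-j) mod 4]. y[0] = 2×3 + 4×1 + 2×4 + 2×3 = 24; y[1] = 2×3 + 4×3 + 2×1 + 2×4 = 28; y[2] = 2×4 + 4×3 + 2×3 + 2×1 = 28; y[3] = 2×1 + 4×4 + 2×3 + 2×3 = 30. Result: [24, 28, 28, 30]

[24, 28, 28, 30]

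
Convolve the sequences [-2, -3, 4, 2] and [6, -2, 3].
y[0] = -2×6 = -12; y[1] = -2×-2 + -3×6 = -14; y[2] = -2×3 + -3×-2 + 4×6 = 24; y[3] = -3×3 + 4×-2 + 2×6 = -5; y[4] = 4×3 + 2×-2 = 8; y[5] = 2×3 = 6

[-12, -14, 24, -5, 8, 6]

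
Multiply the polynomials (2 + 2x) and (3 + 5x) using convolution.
Ascending coefficients: a = [2, 2], b = [3, 5]. c[0] = 2×3 = 6; c[1] = 2×5 + 2×3 = 16; c[2] = 2×5 = 10. Result coefficients: [6, 16, 10] → 6 + 16x + 10x^2

6 + 16x + 10x^2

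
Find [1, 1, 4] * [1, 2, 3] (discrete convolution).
y[0] = 1×1 = 1; y[1] = 1×2 + 1×1 = 3; y[2] = 1×3 + 1×2 + 4×1 = 9; y[3] = 1×3 + 4×2 = 11; y[4] = 4×3 = 12

[1, 3, 9, 11, 12]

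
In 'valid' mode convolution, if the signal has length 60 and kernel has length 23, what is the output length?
'Valid' mode counts only positions where the kernel fully overlaps the signal: m - n + 1 = 60 - 23 + 1 = 38

38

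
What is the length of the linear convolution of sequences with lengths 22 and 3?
Linear/full convolution length: m + n - 1 = 22 + 3 - 1 = 24

24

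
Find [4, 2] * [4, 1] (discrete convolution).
y[0] = 4×4 = 16; y[1] = 4×1 + 2×4 = 12; y[2] = 2×1 = 2

[16, 12, 2]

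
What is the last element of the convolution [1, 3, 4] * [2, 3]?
Use y[k] = Σ_i a[i]·b[k-i] at k=3. y[3] = 4×3 = 12

12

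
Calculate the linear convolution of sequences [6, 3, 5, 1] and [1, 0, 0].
y[0] = 6×1 = 6; y[1] = 6×0 + 3×1 = 3; y[2] = 6×0 + 3×0 + 5×1 = 5; y[3] = 3×0 + 5×0 + 1×1 = 1; y[4] = 5×0 + 1×0 = 0; y[5] = 1×0 = 0

[6, 3, 5, 1, 0, 0]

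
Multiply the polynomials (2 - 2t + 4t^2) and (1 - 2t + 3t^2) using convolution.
Ascending coefficients: a = [2, -2, 4], b = [1, -2, 3]. c[0] = 2×1 = 2; c[1] = 2×-2 + -2×1 = -6; c[2] = 2×3 + -2×-2 + 4×1 = 14; c[3] = -2×3 + 4×-2 = -14; c[4] = 4×3 = 12. Result coefficients: [2, -6, 14, -14, 12] → 2 - 6t + 14t^2 - 14t^3 + 12t^4

2 - 6t + 14t^2 - 14t^3 + 12t^4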